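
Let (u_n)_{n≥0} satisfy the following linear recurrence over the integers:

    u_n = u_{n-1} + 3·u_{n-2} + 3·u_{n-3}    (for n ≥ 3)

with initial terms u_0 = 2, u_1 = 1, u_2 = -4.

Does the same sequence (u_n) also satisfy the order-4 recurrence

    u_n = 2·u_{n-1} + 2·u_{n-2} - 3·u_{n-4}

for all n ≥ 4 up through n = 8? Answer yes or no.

yes

Terms u_0..u_8: 2, 1, -4, 5, -4, -1, 2, -13, -10
n=4: candidate gives -4, actual u_4 = -4 ✓
n=5: candidate gives -1, actual u_5 = -1 ✓
n=6: candidate gives 2, actual u_6 = 2 ✓
n=7: candidate gives -13, actual u_7 = -13 ✓
n=8: candidate gives -10, actual u_8 = -10 ✓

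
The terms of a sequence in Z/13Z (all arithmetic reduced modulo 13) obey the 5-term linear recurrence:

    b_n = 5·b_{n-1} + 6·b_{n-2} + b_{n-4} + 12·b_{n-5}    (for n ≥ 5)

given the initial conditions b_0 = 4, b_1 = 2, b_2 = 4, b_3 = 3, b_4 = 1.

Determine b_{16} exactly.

b_5 = 5·1 + 6·3 + 0·4 + 1·2 + 12·4 = 8
b_6 = 5·8 + 6·1 + 0·3 + 1·4 + 12·2 = 9
b_7 = 5·9 + 6·8 + 0·1 + 1·3 + 12·4 = 1
b_8 = 5·1 + 6·9 + 0·8 + 1·1 + 12·3 = 5
b_9 = 5·5 + 6·1 + 0·9 + 1·8 + 12·1 = 12
b_10 = 5·12 + 6·5 + 0·1 + 1·9 + 12·8 = 0
b_11 = 5·0 + 6·12 + 0·5 + 1·1 + 12·9 = 12
b_12 = 5·12 + 6·0 + 0·12 + 1·5 + 12·1 = 12
b_13 = 5·12 + 6·12 + 0·0 + 1·12 + 12·5 = 9
b_14 = 5·9 + 6·12 + 0·12 + 1·0 + 12·12 = 1
b_15 = 5·1 + 6·9 + 0·12 + 1·12 + 12·0 = 6
b_16 = 5·6 + 6·1 + 0·9 + 1·12 + 12·12 = 10

10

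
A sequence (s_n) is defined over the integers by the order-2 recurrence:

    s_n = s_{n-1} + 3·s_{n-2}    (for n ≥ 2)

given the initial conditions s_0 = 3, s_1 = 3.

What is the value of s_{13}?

98067

s_2 = 1·3 + 3·3 = 12
s_3 = 1·12 + 3·3 = 21
s_4 = 1·21 + 3·12 = 57
s_5 = 1·57 + 3·21 = 120
s_6 = 1·120 + 3·57 = 291
s_7 = 1·291 + 3·120 = 651
s_8 = 1·651 + 3·291 = 1524
s_9 = 1·1524 + 3·651 = 3477
s_10 = 1·3477 + 3·1524 = 8049
s_11 = 1·8049 + 3·3477 = 18480
s_12 = 1·18480 + 3·8049 = 42627
s_13 = 1·42627 + 3·18480 = 98067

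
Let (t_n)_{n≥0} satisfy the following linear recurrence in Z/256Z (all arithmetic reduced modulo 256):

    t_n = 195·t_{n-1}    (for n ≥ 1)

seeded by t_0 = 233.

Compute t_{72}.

137

t_1 = 195·233 = 123
t_2 = 195·123 = 177
t_3 = 195·177 = 211
t_4 = 195·211 = 185
t_5 = 195·185 = 235
t_6 = 195·235 = 1
t_7 = 195·1 = 195
t_8 = 195·195 = 137
t_9 = 195·137 = 91
t_10 = 195·91 = 81
t_11 = 195·81 = 179
t_12 = 195·179 = 89
t_13 = 195·89 = 203
t_14 = 195·203 = 161
t_15 = 195·161 = 163
t_16 = 195·163 = 41
t_17 = 195·41 = 59
t_18 = 195·59 = 241
t_19 = 195·241 = 147
t_20 = 195·147 = 249
t_21 = 195·249 = 171
t_22 = 195·171 = 65
t_23 = 195·65 = 131
t_24 = 195·131 = 201
t_25 = 195·201 = 27
t_26 = 195·27 = 145
t_27 = 195·145 = 115
t_28 = 195·115 = 153
t_29 = 195·153 = 139
t_30 = 195·139 = 225
t_31 = 195·225 = 99
t_32 = 195·99 = 105
t_33 = 195·105 = 251
t_34 = 195·251 = 49
t_35 = 195·49 = 83
t_36 = 195·83 = 57
t_37 = 195·57 = 107
t_38 = 195·107 = 129
t_39 = 195·129 = 67
t_40 = 195·67 = 9
t_41 = 195·9 = 219
t_42 = 195·219 = 209
t_43 = 195·209 = 51
t_44 = 195·51 = 217
t_45 = 195·217 = 75
t_46 = 195·75 = 33
t_47 = 195·33 = 35
t_48 = 195·35 = 169
t_49 = 195·169 = 187
t_50 = 195·187 = 113
t_51 = 195·113 = 19
t_52 = 195·19 = 121
t_53 = 195·121 = 43
t_54 = 195·43 = 193
t_55 = 195·193 = 3
t_56 = 195·3 = 73
t_57 = 195·73 = 155
t_58 = 195·155 = 17
t_59 = 195·17 = 243
t_60 = 195·243 = 25
t_61 = 195·25 = 11
t_62 = 195·11 = 97
t_63 = 195·97 = 227
t_64 = 195·227 = 233
t_65 = 195·233 = 123
t_66 = 195·123 = 177
t_67 = 195·177 = 211
t_68 = 195·211 = 185
t_69 = 195·185 = 235
t_70 = 195·235 = 1
t_71 = 195·1 = 195
t_72 = 195·195 = 137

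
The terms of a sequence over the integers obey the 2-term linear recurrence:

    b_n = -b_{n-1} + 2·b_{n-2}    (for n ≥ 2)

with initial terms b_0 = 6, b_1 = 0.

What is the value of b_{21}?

-4194300

b_2 = -1·0 + 2·6 = 12
b_3 = -1·12 + 2·0 = -12
b_4 = -1·-12 + 2·12 = 36
b_5 = -1·36 + 2·-12 = -60
b_6 = -1·-60 + 2·36 = 132
b_7 = -1·132 + 2·-60 = -252
b_8 = -1·-252 + 2·132 = 516
b_9 = -1·516 + 2·-252 = -1020
b_10 = -1·-1020 + 2·516 = 2052
b_11 = -1·2052 + 2·-1020 = -4092
b_12 = -1·-4092 + 2·2052 = 8196
b_13 = -1·8196 + 2·-4092 = -16380
b_14 = -1·-16380 + 2·8196 = 32772
b_15 = -1·32772 + 2·-16380 = -65532
b_16 = -1·-65532 + 2·32772 = 131076
b_17 = -1·131076 + 2·-65532 = -262140
b_18 = -1·-262140 + 2·131076 = 524292
b_19 = -1·524292 + 2·-262140 = -1048572
b_20 = -1·-1048572 + 2·524292 = 2097156
b_21 = -1·2097156 + 2·-1048572 = -4194300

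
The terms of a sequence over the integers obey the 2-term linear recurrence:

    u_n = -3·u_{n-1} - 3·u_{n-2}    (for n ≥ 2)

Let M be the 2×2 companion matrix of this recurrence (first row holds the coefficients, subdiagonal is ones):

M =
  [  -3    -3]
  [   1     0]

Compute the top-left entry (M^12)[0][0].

(M^12)[0][0] is the top entry after applying M 12 times to the unit state (1, 0). Equivalently it is h_{13} for the auxiliary sequence (h_n) obeying the same recurrence with h_1 = 1 and h_i = 0 for 0 ≤ i < 1:
h_2 = -3·1 + -3·0 = -3
h_3 = -3·-3 + -3·1 = 6
h_4 = -3·6 + -3·-3 = -9
h_5 = -3·-9 + -3·6 = 9
h_6 = -3·9 + -3·-9 = 0
h_7 = -3·0 + -3·9 = -27
h_8 = -3·-27 + -3·0 = 81
h_9 = -3·81 + -3·-27 = -162
h_10 = -3·-162 + -3·81 = 243
h_11 = -3·243 + -3·-162 = -243
h_12 = -3·-243 + -3·243 = 0
h_13 = -3·0 + -3·-243 = 729

729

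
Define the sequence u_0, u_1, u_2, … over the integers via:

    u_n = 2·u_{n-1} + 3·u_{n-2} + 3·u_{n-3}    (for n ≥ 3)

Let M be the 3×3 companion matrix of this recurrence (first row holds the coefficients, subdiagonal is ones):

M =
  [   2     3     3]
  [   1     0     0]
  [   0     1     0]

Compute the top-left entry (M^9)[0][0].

(M^9)[0][0] is the top entry after applying M 9 times to the unit state (1, 0, 0). Equivalently it is h_{11} for the auxiliary sequence (h_n) obeying the same recurrence with h_2 = 1 and h_i = 0 for 0 ≤ i < 2:
h_3 = 2·1 + 3·0 + 3·0 = 2
h_4 = 2·2 + 3·1 + 3·0 = 7
h_5 = 2·7 + 3·2 + 3·1 = 23
h_6 = 2·23 + 3·7 + 3·2 = 73
h_7 = 2·73 + 3·23 + 3·7 = 236
h_8 = 2·236 + 3·73 + 3·23 = 760
h_9 = 2·760 + 3·236 + 3·73 = 2447
h_10 = 2·2447 + 3·760 + 3·236 = 7882
h_11 = 2·7882 + 3·2447 + 3·760 = 25385

25385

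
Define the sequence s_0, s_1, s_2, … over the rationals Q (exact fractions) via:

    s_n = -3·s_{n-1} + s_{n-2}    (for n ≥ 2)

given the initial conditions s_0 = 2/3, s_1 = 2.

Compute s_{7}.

2138

s_2 = -3·2 + 1·2/3 = -16/3
s_3 = -3·-16/3 + 1·2 = 18
s_4 = -3·18 + 1·-16/3 = -178/3
s_5 = -3·-178/3 + 1·18 = 196
s_6 = -3·196 + 1·-178/3 = -1942/3
s_7 = -3·-1942/3 + 1·196 = 2138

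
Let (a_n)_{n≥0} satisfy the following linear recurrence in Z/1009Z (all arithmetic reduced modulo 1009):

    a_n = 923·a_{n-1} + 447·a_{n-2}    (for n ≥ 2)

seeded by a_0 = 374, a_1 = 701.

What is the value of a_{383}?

a_2 = 923·701 + 447·374 = 947
a_3 = 923·947 + 447·701 = 844
a_4 = 923·844 + 447·947 = 602
a_5 = 923·602 + 447·844 = 598
a_6 = 923·598 + 447·602 = 731
a_7 = 923·731 + 447·598 = 622
Continuing the recurrence:
  a_8 = 835;  a_9 = 388;  a_10 = 853;  a_11 = 187;  a_12 = 960;  a_13 = 20
  a_14 = 593;  a_15 = 320;  a_16 = 436;  a_17 = 608;  a_18 = 335;  a_19 = 806
  a_20 = 718;  a_21 = 879;  a_22 = 165;  a_23 = 348;  a_24 = 440;  a_25 = 672
  a_26 = 655;  a_27 = 885;  a_28 = 749;  a_29 = 229;  a_30 = 301;  a_31 = 802
  a_32 = 999;  a_33 = 150;  a_34 = 792;  a_35 = 956;  a_36 = 387;  a_37 = 540
  a_38 = 424;  a_39 = 89;  a_40 = 254;  a_41 = 786;  a_42 = 537;  a_43 = 442
  a_44 = 227;  a_45 = 468;  a_46 = 681;  a_47 = 289;  a_48 = 60;  a_49 = 925
  a_50 = 747;  a_51 = 119;  a_52 = 795;  a_53 = 967;  a_54 = 782;  a_55 = 748
  a_56 = 688;  a_57 = 740;  a_58 = 727;  a_59 = 873;  a_60 = 668;  a_61 = 822
  a_62 = 879;  a_63 = 239;  a_64 = 38;  a_65 = 647;  a_66 = 695;  a_67 = 396
  a_68 = 143;  a_69 = 247;  a_70 = 301;  a_71 = 776;  a_72 = 208;  a_73 = 50
  a_74 = 893;  a_75 = 38;  a_76 = 375;  a_77 = 880;  a_78 = 126;  a_79 = 113
  a_80 = 190;  a_81 = 874;  a_82 = 685;  a_83 = 816;  a_84 = 922;  a_85 = 922
  a_86 = 881;  a_87 = 371;  a_88 = 679;  a_89 = 489;  a_90 = 128;  a_91 = 730
  a_92 = 490;  a_93 = 641;  a_94 = 446;  a_95 = 966;  a_96 = 251;  a_97 = 562
  a_98 = 298;  a_99 = 579;  a_100 = 674;  a_101 = 58;  a_102 = 653;  a_103 = 38
  a_104 = 49;  a_105 = 664;  a_106 = 114;  a_107 = 448;  a_108 = 322;  a_109 = 25
  a_110 = 524;  a_111 = 417;  a_112 = 602;  a_113 = 430;  a_114 = 44;  a_115 = 752
  a_116 = 401;  a_117 = 976;  a_118 = 465;  a_119 = 754;  a_120 = 742;  a_121 = 796
  a_122 = 878;  a_123 = 811;  a_124 = 849;  a_125 = 929;  a_126 = 945;  a_127 = 14
  a_128 = 458;  a_129 = 167;  a_130 = 672;  a_131 = 713;  a_132 = 942;  a_133 = 584
  a_134 = 547;  a_135 = 98;  a_136 = 984;  a_137 = 551;  a_138 = 970;  a_139 = 428
  a_140 = 245;  a_141 = 734;  a_142 = 986;  a_143 = 133;  a_144 = 479;  a_145 = 95
  a_146 = 107;  a_147 = 975;  a_148 = 303;  a_149 = 113;  a_150 = 607;  a_151 = 327
  a_152 = 38;  a_153 = 632;  a_154 = 976;  a_155 = 804;  a_156 = 861;  a_157 = 804
  a_158 = 915;  a_159 = 196;  a_160 = 657;  a_161 = 840;  a_162 = 468;  a_163 = 244
  a_164 = 538;  a_165 = 242;  a_166 = 721;  a_167 = 763;  a_168 = 383;  a_169 = 378
  a_170 = 460;  a_171 = 254;  a_172 = 138;  a_173 = 770;  a_174 = 511;  a_175 = 571
  a_176 = 718;  a_177 = 770;  a_178 = 458;  a_179 = 84;  a_180 = 747;  a_181 = 549
  a_182 = 139;  a_183 = 370;  a_184 = 43;  a_185 = 252;  a_186 = 576;  a_187 = 550
  a_188 = 300;  a_189 = 88;  a_190 = 407;  a_191 = 298;  a_192 = 915;  a_193 = 30
  a_194 = 807;  a_195 = 512;  a_196 = 880;  a_197 = 825;  a_198 = 539;  a_199 = 550
  a_200 = 914;  a_201 = 761;  a_202 = 52;  a_203 = 707;  a_204 = 784;  a_205 = 391
  a_206 = 1005;  a_207 = 564;  a_208 = 158;  a_209 = 396;  a_210 = 246;  a_211 = 470
  a_212 = 930;  a_213 = 958;  a_214 = 352;  a_215 = 408;  a_216 = 167;  a_217 = 520
  a_218 = 668;  a_219 = 435;  a_220 = 864;  a_221 = 70;  a_222 = 804;  a_223 = 488
  a_224 = 594;  a_225 = 567;  a_226 = 830;  a_227 = 449;  a_228 = 435;  a_229 = 844
  a_230 = 781;  a_231 = 339;  a_232 = 100;  a_233 = 664;  a_234 = 713;  a_235 = 393
  a_236 = 375;  a_237 = 143;  a_238 = 950;  a_239 = 383;  a_240 = 220;  a_241 = 931
  a_242 = 112;  a_243 = 907;  a_244 = 314;  a_245 = 50;  a_246 = 852;  a_247 = 537
  a_248 = 683;  a_249 = 690;  a_250 = 774;  a_251 = 715;  a_252 = 959;  a_253 = 16
  a_254 = 490;  a_255 = 327;  a_256 = 207;  a_257 = 224;  a_258 = 617;  a_259 = 652
  a_260 = 774;  a_261 = 882;  a_262 = 723;  a_263 = 115;  a_264 = 501;  a_265 = 247
  a_266 = 905;  a_267 = 291;  a_268 = 125;  a_269 = 265;  a_270 = 797;  a_271 = 472
  a_272 = 859;  a_273 = 895;  a_274 = 267;  a_275 = 746;  a_276 = 707;  a_277 = 230
  a_278 = 612;  a_279 = 737;  a_280 = 310;  a_281 = 79;  a_282 = 606;  a_283 = 350
  a_284 = 640;  a_285 = 510;  a_286 = 60;  a_287 = 830;  a_288 = 845;  a_289 = 685
  a_290 = 970;  a_291 = 795;  a_292 = 971;  a_293 = 438;  a_294 = 841;  a_295 = 362
  a_296 = 726;  a_297 = 496;  a_298 = 355;  a_299 = 481;  a_300 = 275;  a_301 = 656
  a_302 = 924;  a_303 = 869;  a_304 = 279;  a_305 = 200;  a_306 = 559;  a_307 = 966
  a_308 = 312;  a_309 = 361;  a_310 = 455;  a_311 = 148;  a_312 = 965;  a_313 = 319
  a_314 = 321;  a_315 = 970;  a_316 = 536;  a_317 = 38;  a_318 = 218;  a_319 = 256
  a_320 = 764;  a_321 = 296;  a_322 = 235;  a_323 = 103;  a_324 = 332;  a_325 = 336
  a_326 = 446;  a_327 = 846;  a_328 = 481;  a_329 = 799;  a_330 = 997;  a_331 = 999
  a_332 = 541;  a_333 = 463;  a_334 = 209;  a_335 = 304;  a_336 = 685;  a_337 = 294
  a_338 = 409;  a_339 = 389;  a_340 = 37;  a_341 = 180;  a_342 = 50;  a_343 = 485
  a_344 = 820;  a_345 = 979;  a_346 = 835;  a_347 = 545;  a_348 = 468;  a_349 = 558
  a_350 = 777;  a_351 = 984;  a_352 = 355;  a_353 = 673;  a_354 = 916;  a_355 = 75
  a_356 = 411;  a_357 = 197;  a_358 = 290;  a_359 = 561;  a_360 = 664;  a_361 = 944
  a_362 = 707;  a_363 = 953;  a_364 = 992;  a_365 = 646;  a_366 = 412;  a_367 = 71
  a_368 = 474;  a_369 = 54;  a_370 = 389;  a_371 = 774;  a_372 = 365;  a_373 = 789
  a_374 = 455;  a_375 = 763;  a_376 = 543;  a_377 = 744;  a_378 = 144;  a_379 = 331
  a_380 = 587;  a_381 = 611
a_382 = 923·611 + 447·587 = 980
a_383 = 923·980 + 447·611 = 154

154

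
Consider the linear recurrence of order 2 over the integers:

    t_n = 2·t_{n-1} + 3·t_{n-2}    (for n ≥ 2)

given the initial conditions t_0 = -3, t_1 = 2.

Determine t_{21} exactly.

t_2 = 2·2 + 3·-3 = -5
t_3 = 2·-5 + 3·2 = -4
t_4 = 2·-4 + 3·-5 = -23
t_5 = 2·-23 + 3·-4 = -58
t_6 = 2·-58 + 3·-23 = -185
t_7 = 2·-185 + 3·-58 = -544
t_8 = 2·-544 + 3·-185 = -1643
t_9 = 2·-1643 + 3·-544 = -4918
t_10 = 2·-4918 + 3·-1643 = -14765
t_11 = 2·-14765 + 3·-4918 = -44284
t_12 = 2·-44284 + 3·-14765 = -132863
t_13 = 2·-132863 + 3·-44284 = -398578
t_14 = 2·-398578 + 3·-132863 = -1195745
t_15 = 2·-1195745 + 3·-398578 = -3587224
t_16 = 2·-3587224 + 3·-1195745 = -10761683
t_17 = 2·-10761683 + 3·-3587224 = -32285038
t_18 = 2·-32285038 + 3·-10761683 = -96855125
t_19 = 2·-96855125 + 3·-32285038 = -290565364
t_20 = 2·-290565364 + 3·-96855125 = -871696103
t_21 = 2·-871696103 + 3·-290565364 = -2615088298

-2615088298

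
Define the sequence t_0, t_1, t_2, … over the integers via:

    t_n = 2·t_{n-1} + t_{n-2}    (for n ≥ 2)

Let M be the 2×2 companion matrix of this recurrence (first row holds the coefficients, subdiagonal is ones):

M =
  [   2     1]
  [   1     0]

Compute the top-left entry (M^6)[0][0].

(M^6)[0][0] is the top entry after applying M 6 times to the unit state (1, 0). Equivalently it is h_{7} for the auxiliary sequence (h_n) obeying the same recurrence with h_1 = 1 and h_i = 0 for 0 ≤ i < 1:
h_2 = 2·1 + 1·0 = 2
h_3 = 2·2 + 1·1 = 5
h_4 = 2·5 + 1·2 = 12
h_5 = 2·12 + 1·5 = 29
h_6 = 2·29 + 1·12 = 70
h_7 = 2·70 + 1·29 = 169

169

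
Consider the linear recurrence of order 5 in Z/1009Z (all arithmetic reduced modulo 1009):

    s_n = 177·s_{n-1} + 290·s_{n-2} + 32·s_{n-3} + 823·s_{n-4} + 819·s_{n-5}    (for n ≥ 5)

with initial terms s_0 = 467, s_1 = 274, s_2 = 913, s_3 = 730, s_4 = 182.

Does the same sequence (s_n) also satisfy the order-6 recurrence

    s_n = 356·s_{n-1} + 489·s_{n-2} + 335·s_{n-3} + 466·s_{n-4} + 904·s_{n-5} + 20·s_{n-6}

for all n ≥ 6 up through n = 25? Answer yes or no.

Terms s_0..s_25: 467, 274, 913, 730, 182, 248, 67, 315, 370, 583, 558, 502, 409, 587, 808, 817, 243, 852, 735, 767, 179, 343, 15, 98, 962, 466
n=6: candidate gives 484, actual s_6 = 67 ✗

no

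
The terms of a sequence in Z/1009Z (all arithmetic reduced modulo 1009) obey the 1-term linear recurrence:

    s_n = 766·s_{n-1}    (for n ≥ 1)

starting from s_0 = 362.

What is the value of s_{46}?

970

s_1 = 766·362 = 826
s_2 = 766·826 = 73
s_3 = 766·73 = 423
s_4 = 766·423 = 129
s_5 = 766·129 = 941
s_6 = 766·941 = 380
s_7 = 766·380 = 488
s_8 = 766·488 = 478
s_9 = 766·478 = 890
s_10 = 766·890 = 665
s_11 = 766·665 = 854
s_12 = 766·854 = 332
s_13 = 766·332 = 44
s_14 = 766·44 = 407
s_15 = 766·407 = 990
s_16 = 766·990 = 581
s_17 = 766·581 = 77
s_18 = 766·77 = 460
s_19 = 766·460 = 219
s_20 = 766·219 = 260
s_21 = 766·260 = 387
s_22 = 766·387 = 805
s_23 = 766·805 = 131
s_24 = 766·131 = 455
s_25 = 766·455 = 425
s_26 = 766·425 = 652
s_27 = 766·652 = 986
s_28 = 766·986 = 544
s_29 = 766·544 = 996
s_30 = 766·996 = 132
s_31 = 766·132 = 212
s_32 = 766·212 = 952
s_33 = 766·952 = 734
s_34 = 766·734 = 231
s_35 = 766·231 = 371
s_36 = 766·371 = 657
s_37 = 766·657 = 780
s_38 = 766·780 = 152
s_39 = 766·152 = 397
s_40 = 766·397 = 393
s_41 = 766·393 = 356
s_42 = 766·356 = 266
s_43 = 766·266 = 947
s_44 = 766·947 = 940
s_45 = 766·940 = 623
s_46 = 766·623 = 970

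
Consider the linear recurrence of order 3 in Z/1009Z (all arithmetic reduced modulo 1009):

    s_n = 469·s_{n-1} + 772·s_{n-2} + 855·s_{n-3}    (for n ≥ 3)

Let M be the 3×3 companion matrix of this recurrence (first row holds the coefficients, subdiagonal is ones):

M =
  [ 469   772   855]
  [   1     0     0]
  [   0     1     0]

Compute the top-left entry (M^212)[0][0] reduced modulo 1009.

(M^212)[0][0] is the top entry after applying M 212 times to the unit state (1, 0, 0). Equivalently it is h_{214} for the auxiliary sequence (h_n) obeying the same recurrence with h_2 = 1 and h_i = 0 for 0 ≤ i < 2:
h_3 = 469·1 + 772·0 + 855·0 = 469
h_4 = 469·469 + 772·1 + 855·0 = 771
h_5 = 469·771 + 772·469 + 855·1 = 60
h_6 = 469·60 + 772·771 + 855·469 = 212
h_7 = 469·212 + 772·60 + 855·771 = 780
h_8 = 469·780 + 772·212 + 855·60 = 609
Continuing the recurrence:
  h_9 = 510;  h_10 = 971;  h_11 = 601;  h_12 = 445;  h_13 = 481;  h_14 = 327
  h_15 = 97;  h_16 = 874;  h_17 = 562;  h_18 = 133;  h_19 = 423;  h_20 = 607
  h_21 = 492;  h_22 = 558;  h_23 = 161;  h_24 = 683;  h_25 = 492;  h_26 = 696
  h_27 = 711;  h_28 = 920;  h_29 = 403;  h_30 = 715;  h_31 = 271;  h_32 = 518
  h_33 = 1002;  h_34 = 720;  h_35 = 254;  h_36 = 14;  h_37 = 964;  h_38 = 28
  h_39 = 452;  h_40 = 392;  h_41 = 773;  h_42 = 243;  h_43 = 559;  h_44 = 782
  h_45 = 98;  h_46 = 558;  h_47 = 1004;  h_48 = 658;  h_49 = 866;  h_50 = 746
  h_51 = 922;  h_52 = 163;  h_53 = 344;  h_54 = 897;  h_55 = 264;  h_56 = 520
  h_57 = 796;  h_58 = 565;  h_59 = 289;  h_60 = 132;  h_61 = 242;  h_62 = 375
  h_63 = 320;  h_64 = 730;  h_65 = 926;  h_66 = 114;  h_67 = 68;  h_68 = 503
  h_69 = 435;  h_70 = 675;  h_71 = 812;  h_72 = 495;  h_73 = 337;  h_74 = 446
  h_75 = 607;  h_76 = 958;  h_77 = 653;  h_78 = 868;  h_79 = 872;  h_80 = 781
  h_81 = 728;  h_82 = 858;  h_83 = 620;  h_84 = 547;  h_85 = 678;  h_86 = 35
  h_87 = 534;  h_88 = 515;  h_89 = 615;  h_90 = 397;  h_91 = 479;  h_92 = 537
  h_93 = 508;  h_94 = 893;  h_95 = 806;  h_96 = 358;  h_97 = 798;  h_98 = 825
  h_99 = 398;  h_100 = 424;  h_101 = 687;  h_102 = 1001;  h_103 = 203;  h_104 = 386
  h_105 = 967;  h_106 = 836;  h_107 = 543;  h_108 = 445;  h_109 = 711;  h_110 = 85
  h_111 = 592;  h_112 = 695;  h_113 = 22;  h_114 = 631;  h_115 = 57;  h_116 = 932
  h_117 = 518;  h_118 = 163;  h_119 = 854;  h_120 = 612;  h_121 = 1006;  h_122 = 517
  h_123 = 613;  h_124 = 963;  h_125 = 732;  h_126 = 495;  h_127 = 170;  h_128 = 28
  h_129 = 539;  h_130 = 13;  h_131 = 167;  h_132 = 308;  h_133 = 962;  h_134 = 323
  h_135 = 168;  h_136 = 398;  h_137 = 240;  h_138 = 434;  h_139 = 618;  h_140 = 692
  h_141 = 256;  h_142 = 130;  h_143 = 684;  h_144 = 330;  h_145 = 894;  h_146 = 643
  h_147 = 527;  h_148 = 483;  h_149 = 588;  h_150 = 432;  h_151 = 978;  h_152 = 379
  h_153 = 517;  h_154 = 20;  h_155 = 15;  h_156 = 370;  h_157 = 410;  h_158 = 381
  h_159 = 323;  h_160 = 68;  h_161 = 594;  h_162 = 838;  h_163 = 621;  h_164 = 158
  h_165 = 682;  h_166 = 113;  h_167 = 219;  h_168 = 163;  h_169 = 79;  h_170 = 9
  h_171 = 756;  h_172 = 232;  h_173 = 898;  h_174 = 531;  h_175 = 485;  h_176 = 659
  h_177 = 353;  h_178 = 269;  h_179 = 545;  h_180 = 266;  h_181 = 577;  h_182 = 543
  h_183 = 270;  h_184 = 900;  h_185 = 40;  h_186 = 995;  h_187 = 740;  h_188 = 149
  h_189 = 584;  h_190 = 516;  h_191 = 939;  h_192 = 129;  h_193 = 654;  h_194 = 377
  h_195 = 940;  h_196 = 563;  h_197 = 362;  h_198 = 559;  h_199 = 883;  h_200 = 889
  h_201 = 504;  h_202 = 691;  h_203 = 122;  h_204 = 482;  h_205 = 929;  h_206 = 988
  h_207 = 468;  h_208 = 683;  h_209 = 755;  h_210 = 81;  h_211 = 68;  h_212 = 352
h_213 = 469·352 + 772·68 + 855·81 = 283
h_214 = 469·283 + 772·352 + 855·68 = 489

489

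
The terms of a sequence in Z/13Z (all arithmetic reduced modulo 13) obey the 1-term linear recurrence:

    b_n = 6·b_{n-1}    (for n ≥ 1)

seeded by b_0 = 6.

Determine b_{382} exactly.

b_1 = 6·6 = 10
b_2 = 6·10 = 8
b_3 = 6·8 = 9
b_4 = 6·9 = 2
b_5 = 6·2 = 12
b_6 = 6·12 = 7
b_7 = 6·7 = 3
b_8 = 6·3 = 5
b_9 = 6·5 = 4
b_10 = 6·4 = 11
b_11 = 6·11 = 1
b_12 = 6·1 = 6
(b_12) = (6) = (b_0), so the sequence has period 12.
382 ≡ 10 (mod 12), hence b_382 = b_10 = 11.

11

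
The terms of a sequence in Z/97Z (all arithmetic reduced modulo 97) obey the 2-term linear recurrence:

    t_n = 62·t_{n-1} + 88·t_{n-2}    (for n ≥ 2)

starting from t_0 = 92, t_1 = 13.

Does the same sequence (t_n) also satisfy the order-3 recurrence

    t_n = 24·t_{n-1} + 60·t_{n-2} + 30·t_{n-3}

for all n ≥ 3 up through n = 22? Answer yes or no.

no

Terms t_0..t_22: 92, 13, 75, 71, 41, 60, 53, 30, 25, 19, 80, 36, 57, 9, 45, 90, 34, 37, 48, 24, 86, 72, 4
n=3: candidate gives 5, actual t_3 = 71 ✗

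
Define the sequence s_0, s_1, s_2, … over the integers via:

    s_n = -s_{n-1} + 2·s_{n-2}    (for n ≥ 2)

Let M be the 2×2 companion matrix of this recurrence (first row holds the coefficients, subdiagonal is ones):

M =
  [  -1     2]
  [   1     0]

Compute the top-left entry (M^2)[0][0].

(M^2)[0][0] is the top entry after applying M 2 times to the unit state (1, 0). Equivalently it is h_{3} for the auxiliary sequence (h_n) obeying the same recurrence with h_1 = 1 and h_i = 0 for 0 ≤ i < 1:
h_2 = -1·1 + 2·0 = -1
h_3 = -1·-1 + 2·1 = 3

3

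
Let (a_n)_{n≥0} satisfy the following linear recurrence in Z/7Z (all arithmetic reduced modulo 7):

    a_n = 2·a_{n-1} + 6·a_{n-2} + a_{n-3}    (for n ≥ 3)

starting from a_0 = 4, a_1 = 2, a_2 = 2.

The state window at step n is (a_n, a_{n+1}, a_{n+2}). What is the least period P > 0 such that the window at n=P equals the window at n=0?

24

n=0: window = (4, 2, 2)
n=1: window = (2, 2, 6)
n=2: window = (2, 6, 5)
n=3: window = (6, 5, 6)
n=4: window = (5, 6, 6)
n=5: window = (6, 6, 4)
n=6: window = (6, 4, 1)
n=7: window = (4, 1, 4)
n=8: window = (1, 4, 4)
n=9: window = (4, 4, 5)
n=10: window = (4, 5, 3)
n=11: window = (5, 3, 5)
n=12: window = (3, 5, 5)
n=13: window = (5, 5, 1)
n=14: window = (5, 1, 2)
n=15: window = (1, 2, 1)
n=16: window = (2, 1, 1)
n=17: window = (1, 1, 3)
n=18: window = (1, 3, 6)
n=19: window = (3, 6, 3)
n=20: window = (6, 3, 3)
n=21: window = (3, 3, 2)
n=22: window = (3, 2, 4)
n=23: window = (2, 4, 2)
n=24: window = (4, 2, 2)
window at n=24 equals window at n=0 → period = 24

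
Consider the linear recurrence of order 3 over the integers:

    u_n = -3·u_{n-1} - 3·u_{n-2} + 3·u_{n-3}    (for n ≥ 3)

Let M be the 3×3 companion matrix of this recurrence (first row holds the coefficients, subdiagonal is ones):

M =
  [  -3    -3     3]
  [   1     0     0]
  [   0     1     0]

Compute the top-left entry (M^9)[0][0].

(M^9)[0][0] is the top entry after applying M 9 times to the unit state (1, 0, 0). Equivalently it is h_{11} for the auxiliary sequence (h_n) obeying the same recurrence with h_2 = 1 and h_i = 0 for 0 ≤ i < 2:
h_3 = -3·1 + -3·0 + 3·0 = -3
h_4 = -3·-3 + -3·1 + 3·0 = 6
h_5 = -3·6 + -3·-3 + 3·1 = -6
h_6 = -3·-6 + -3·6 + 3·-3 = -9
h_7 = -3·-9 + -3·-6 + 3·6 = 63
h_8 = -3·63 + -3·-9 + 3·-6 = -180
h_9 = -3·-180 + -3·63 + 3·-9 = 324
h_10 = -3·324 + -3·-180 + 3·63 = -243
h_11 = -3·-243 + -3·324 + 3·-180 = -783

-783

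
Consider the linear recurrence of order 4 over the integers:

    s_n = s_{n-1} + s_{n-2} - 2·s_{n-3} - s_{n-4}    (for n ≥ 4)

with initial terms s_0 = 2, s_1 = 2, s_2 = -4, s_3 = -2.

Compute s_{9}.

60

s_4 = 1·-2 + 1·-4 + -2·2 + -1·2 = -12
s_5 = 1·-12 + 1·-2 + -2·-4 + -1·2 = -8
s_6 = 1·-8 + 1·-12 + -2·-2 + -1·-4 = -12
s_7 = 1·-12 + 1·-8 + -2·-12 + -1·-2 = 6
s_8 = 1·6 + 1·-12 + -2·-8 + -1·-12 = 22
s_9 = 1·22 + 1·6 + -2·-12 + -1·-8 = 60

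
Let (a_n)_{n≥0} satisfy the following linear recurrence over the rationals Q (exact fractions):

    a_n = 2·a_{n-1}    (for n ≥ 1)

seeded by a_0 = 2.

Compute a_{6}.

128

a_1 = 2·2 = 4
a_2 = 2·4 = 8
a_3 = 2·8 = 16
a_4 = 2·16 = 32
a_5 = 2·32 = 64
a_6 = 2·64 = 128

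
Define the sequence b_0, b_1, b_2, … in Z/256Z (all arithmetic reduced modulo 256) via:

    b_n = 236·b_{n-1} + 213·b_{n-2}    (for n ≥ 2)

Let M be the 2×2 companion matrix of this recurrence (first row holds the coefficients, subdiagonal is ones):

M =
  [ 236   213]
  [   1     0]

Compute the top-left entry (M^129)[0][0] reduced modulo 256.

236

(M^129)[0][0] is the top entry after applying M 129 times to the unit state (1, 0). Equivalently it is h_{130} for the auxiliary sequence (h_n) obeying the same recurrence with h_1 = 1 and h_i = 0 for 0 ≤ i < 1:
h_2 = 236·1 + 213·0 = 236
h_3 = 236·236 + 213·1 = 101
h_4 = 236·101 + 213·236 = 120
h_5 = 236·120 + 213·101 = 169
h_6 = 236·169 + 213·120 = 164
h_7 = 236·164 + 213·169 = 205
h_8 = 236·205 + 213·164 = 112
h_9 = 236·112 + 213·205 = 209
h_10 = 236·209 + 213·112 = 220
h_11 = 236·220 + 213·209 = 181
h_12 = 236·181 + 213·220 = 232
h_13 = 236·232 + 213·181 = 121
h_14 = 236·121 + 213·232 = 148
h_15 = 236·148 + 213·121 = 29
h_16 = 236·29 + 213·148 = 224
h_17 = 236·224 + 213·29 = 161
h_18 = 236·161 + 213·224 = 204
h_19 = 236·204 + 213·161 = 5
h_20 = 236·5 + 213·204 = 88
h_21 = 236·88 + 213·5 = 73
h_22 = 236·73 + 213·88 = 132
h_23 = 236·132 + 213·73 = 109
h_24 = 236·109 + 213·132 = 80
h_25 = 236·80 + 213·109 = 113
h_26 = 236·113 + 213·80 = 188
h_27 = 236·188 + 213·113 = 85
h_28 = 236·85 + 213·188 = 200
h_29 = 236·200 + 213·85 = 25
h_30 = 236·25 + 213·200 = 116
h_31 = 236·116 + 213·25 = 189
h_32 = 236·189 + 213·116 = 192
h_33 = 236·192 + 213·189 = 65
h_34 = 236·65 + 213·192 = 172
h_35 = 236·172 + 213·65 = 165
h_36 = 236·165 + 213·172 = 56
h_37 = 236·56 + 213·165 = 233
h_38 = 236·233 + 213·56 = 100
h_39 = 236·100 + 213·233 = 13
h_40 = 236·13 + 213·100 = 48
h_41 = 236·48 + 213·13 = 17
h_42 = 236·17 + 213·48 = 156
h_43 = 236·156 + 213·17 = 245
h_44 = 236·245 + 213·156 = 168
h_45 = 236·168 + 213·245 = 185
h_46 = 236·185 + 213·168 = 84
h_47 = 236·84 + 213·185 = 93
h_48 = 236·93 + 213·84 = 160
h_49 = 236·160 + 213·93 = 225
h_50 = 236·225 + 213·160 = 140
h_51 = 236·140 + 213·225 = 69
h_52 = 236·69 + 213·140 = 24
h_53 = 236·24 + 213·69 = 137
h_54 = 236·137 + 213·24 = 68
h_55 = 236·68 + 213·137 = 173
h_56 = 236·173 + 213·68 = 16
h_57 = 236·16 + 213·173 = 177
h_58 = 236·177 + 213·16 = 124
h_59 = 236·124 + 213·177 = 149
h_60 = 236·149 + 213·124 = 136
h_61 = 236·136 + 213·149 = 89
h_62 = 236·89 + 213·136 = 52
h_63 = 236·52 + 213·89 = 253
h_64 = 236·253 + 213·52 = 128
h_65 = 236·128 + 213·253 = 129
h_66 = 236·129 + 213·128 = 108
h_67 = 236·108 + 213·129 = 229
h_68 = 236·229 + 213·108 = 248
h_69 = 236·248 + 213·229 = 41
h_70 = 236·41 + 213·248 = 36
h_71 = 236·36 + 213·41 = 77
h_72 = 236·77 + 213·36 = 240
h_73 = 236·240 + 213·77 = 81
h_74 = 236·81 + 213·240 = 92
h_75 = 236·92 + 213·81 = 53
h_76 = 236·53 + 213·92 = 104
h_77 = 236·104 + 213·53 = 249
h_78 = 236·249 + 213·104 = 20
h_79 = 236·20 + 213·249 = 157
h_80 = 236·157 + 213·20 = 96
h_81 = 236·96 + 213·157 = 33
h_82 = 236·33 + 213·96 = 76
h_83 = 236·76 + 213·33 = 133
h_84 = 236·133 + 213·76 = 216
h_85 = 236·216 + 213·133 = 201
h_86 = 236·201 + 213·216 = 4
h_87 = 236·4 + 213·201 = 237
h_88 = 236·237 + 213·4 = 208
h_89 = 236·208 + 213·237 = 241
h_90 = 236·241 + 213·208 = 60
h_91 = 236·60 + 213·241 = 213
h_92 = 236·213 + 213·60 = 72
h_93 = 236·72 + 213·213 = 153
h_94 = 236·153 + 213·72 = 244
h_95 = 236·244 + 213·153 = 61
h_96 = 236·61 + 213·244 = 64
h_97 = 236·64 + 213·61 = 193
h_98 = 236·193 + 213·64 = 44
h_99 = 236·44 + 213·193 = 37
h_100 = 236·37 + 213·44 = 184
h_101 = 236·184 + 213·37 = 105
h_102 = 236·105 + 213·184 = 228
h_103 = 236·228 + 213·105 = 141
h_104 = 236·141 + 213·228 = 176
h_105 = 236·176 + 213·141 = 145
h_106 = 236·145 + 213·176 = 28
h_107 = 236·28 + 213·145 = 117
h_108 = 236·117 + 213·28 = 40
h_109 = 236·40 + 213·117 = 57
h_110 = 236·57 + 213·40 = 212
h_111 = 236·212 + 213·57 = 221
h_112 = 236·221 + 213·212 = 32
h_113 = 236·32 + 213·221 = 97
h_114 = 236·97 + 213·32 = 12
h_115 = 236·12 + 213·97 = 197
h_116 = 236·197 + 213·12 = 152
h_117 = 236·152 + 213·197 = 9
h_118 = 236·9 + 213·152 = 196
h_119 = 236·196 + 213·9 = 45
h_120 = 236·45 + 213·196 = 144
h_121 = 236·144 + 213·45 = 49
h_122 = 236·49 + 213·144 = 252
h_123 = 236·252 + 213·49 = 21
h_124 = 236·21 + 213·252 = 8
h_125 = 236·8 + 213·21 = 217
h_126 = 236·217 + 213·8 = 180
h_127 = 236·180 + 213·217 = 125
h_128 = 236·125 + 213·180 = 0
h_129 = 236·0 + 213·125 = 1
h_130 = 236·1 + 213·0 = 236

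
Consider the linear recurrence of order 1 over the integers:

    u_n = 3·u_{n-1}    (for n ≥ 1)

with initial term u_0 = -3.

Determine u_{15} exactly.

-43046721

u_1 = 3·-3 = -9
u_2 = 3·-9 = -27
u_3 = 3·-27 = -81
u_4 = 3·-81 = -243
u_5 = 3·-243 = -729
u_6 = 3·-729 = -2187
u_7 = 3·-2187 = -6561
u_8 = 3·-6561 = -19683
u_9 = 3·-19683 = -59049
u_10 = 3·-59049 = -177147
u_11 = 3·-177147 = -531441
u_12 = 3·-531441 = -1594323
u_13 = 3·-1594323 = -4782969
u_14 = 3·-4782969 = -14348907
u_15 = 3·-14348907 = -43046721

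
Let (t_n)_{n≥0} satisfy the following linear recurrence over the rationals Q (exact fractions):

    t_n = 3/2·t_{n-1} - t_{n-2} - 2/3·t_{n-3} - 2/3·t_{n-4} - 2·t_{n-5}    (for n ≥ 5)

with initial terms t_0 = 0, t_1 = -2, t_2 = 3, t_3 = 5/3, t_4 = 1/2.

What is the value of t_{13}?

3333893/27648

t_5 = 3/2·1/2 + -1·5/3 + -2/3·3 + -2/3·-2 + -2·0 = -19/12
t_6 = 3/2·-19/12 + -1·1/2 + -2/3·5/3 + -2/3·3 + -2·-2 = -143/72
t_7 = 3/2·-143/72 + -1·-19/12 + -2/3·1/2 + -2/3·5/3 + -2·3 = -1273/144
t_8 = 3/2·-1273/144 + -1·-143/72 + -2/3·-19/12 + -2/3·1/2 + -2·5/3 = -1333/96
t_9 = 3/2·-1333/96 + -1·-1273/144 + -2/3·-143/72 + -2/3·-19/12 + -2·1/2 = -18331/1728
t_10 = 3/2·-18331/1728 + -1·-1333/96 + -2/3·-1273/144 + -2/3·-143/72 + -2·-19/12 = 28883/3456
t_11 = 3/2·28883/3456 + -1·-18331/1728 + -2/3·-1333/96 + -2/3·-1273/144 + -2·-143/72 = 32461/768
t_12 = 3/2·32461/768 + -1·28883/3456 + -2/3·-18331/1728 + -2/3·-1333/96 + -2·-1273/144 = 3693193/41472
t_13 = 3/2·3693193/41472 + -1·32461/768 + -2/3·28883/3456 + -2/3·-18331/1728 + -2·-1333/96 = 3333893/27648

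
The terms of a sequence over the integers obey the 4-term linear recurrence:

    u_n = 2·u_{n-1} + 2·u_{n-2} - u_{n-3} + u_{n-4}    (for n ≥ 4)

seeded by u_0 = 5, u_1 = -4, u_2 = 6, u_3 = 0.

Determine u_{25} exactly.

u_4 = 2·0 + 2·6 + -1·-4 + 1·5 = 21
u_5 = 2·21 + 2·0 + -1·6 + 1·-4 = 32
u_6 = 2·32 + 2·21 + -1·0 + 1·6 = 112
u_7 = 2·112 + 2·32 + -1·21 + 1·0 = 267
u_8 = 2·267 + 2·112 + -1·32 + 1·21 = 747
u_9 = 2·747 + 2·267 + -1·112 + 1·32 = 1948
u_10 = 2·1948 + 2·747 + -1·267 + 1·112 = 5235
u_11 = 2·5235 + 2·1948 + -1·747 + 1·267 = 13886
u_12 = 2·13886 + 2·5235 + -1·1948 + 1·747 = 37041
u_13 = 2·37041 + 2·13886 + -1·5235 + 1·1948 = 98567
u_14 = 2·98567 + 2·37041 + -1·13886 + 1·5235 = 262565
u_15 = 2·262565 + 2·98567 + -1·37041 + 1·13886 = 699109
u_16 = 2·699109 + 2·262565 + -1·98567 + 1·37041 = 1861822
u_17 = 2·1861822 + 2·699109 + -1·262565 + 1·98567 = 4957864
u_18 = 2·4957864 + 2·1861822 + -1·699109 + 1·262565 = 13202828
u_19 = 2·13202828 + 2·4957864 + -1·1861822 + 1·699109 = 35158671
u_20 = 2·35158671 + 2·13202828 + -1·4957864 + 1·1861822 = 93626956
u_21 = 2·93626956 + 2·35158671 + -1·13202828 + 1·4957864 = 249326290
u_22 = 2·249326290 + 2·93626956 + -1·35158671 + 1·13202828 = 663950649
u_23 = 2·663950649 + 2·249326290 + -1·93626956 + 1·35158671 = 1768085593
u_24 = 2·1768085593 + 2·663950649 + -1·249326290 + 1·93626956 = 4708373150
u_25 = 2·4708373150 + 2·1768085593 + -1·663950649 + 1·249326290 = 12538293127

12538293127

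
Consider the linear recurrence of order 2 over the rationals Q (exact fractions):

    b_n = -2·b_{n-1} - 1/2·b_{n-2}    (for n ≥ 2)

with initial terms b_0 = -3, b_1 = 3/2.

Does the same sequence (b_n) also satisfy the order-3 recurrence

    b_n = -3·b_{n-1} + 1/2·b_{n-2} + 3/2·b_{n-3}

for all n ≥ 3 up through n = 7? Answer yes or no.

no

Terms b_0..b_7: -3, 3/2, -3/2, 9/4, -15/4, 51/8, -87/8, 297/16
n=3: candidate gives 3/4, actual b_3 = 9/4 ✗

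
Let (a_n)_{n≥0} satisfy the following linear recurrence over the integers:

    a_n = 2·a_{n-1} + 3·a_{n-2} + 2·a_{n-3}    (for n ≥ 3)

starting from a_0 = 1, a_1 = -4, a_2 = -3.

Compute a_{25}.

-1439994352072

a_3 = 2·-3 + 3·-4 + 2·1 = -16
a_4 = 2·-16 + 3·-3 + 2·-4 = -49
a_5 = 2·-49 + 3·-16 + 2·-3 = -152
a_6 = 2·-152 + 3·-49 + 2·-16 = -483
a_7 = 2·-483 + 3·-152 + 2·-49 = -1520
a_8 = 2·-1520 + 3·-483 + 2·-152 = -4793
a_9 = 2·-4793 + 3·-1520 + 2·-483 = -15112
a_10 = 2·-15112 + 3·-4793 + 2·-1520 = -47643
a_11 = 2·-47643 + 3·-15112 + 2·-4793 = -150208
a_12 = 2·-150208 + 3·-47643 + 2·-15112 = -473569
a_13 = 2·-473569 + 3·-150208 + 2·-47643 = -1493048
a_14 = 2·-1493048 + 3·-473569 + 2·-150208 = -4707219
a_15 = 2·-4707219 + 3·-1493048 + 2·-473569 = -14840720
a_16 = 2·-14840720 + 3·-4707219 + 2·-1493048 = -46789193
a_17 = 2·-46789193 + 3·-14840720 + 2·-4707219 = -147514984
a_18 = 2·-147514984 + 3·-46789193 + 2·-14840720 = -465078987
a_19 = 2·-465078987 + 3·-147514984 + 2·-46789193 = -1466281312
a_20 = 2·-1466281312 + 3·-465078987 + 2·-147514984 = -4622829553
a_21 = 2·-4622829553 + 3·-1466281312 + 2·-465078987 = -14574661016
a_22 = 2·-14574661016 + 3·-4622829553 + 2·-1466281312 = -45950373315
a_23 = 2·-45950373315 + 3·-14574661016 + 2·-4622829553 = -144870388784
a_24 = 2·-144870388784 + 3·-45950373315 + 2·-14574661016 = -456741219545
a_25 = 2·-456741219545 + 3·-144870388784 + 2·-45950373315 = -1439994352072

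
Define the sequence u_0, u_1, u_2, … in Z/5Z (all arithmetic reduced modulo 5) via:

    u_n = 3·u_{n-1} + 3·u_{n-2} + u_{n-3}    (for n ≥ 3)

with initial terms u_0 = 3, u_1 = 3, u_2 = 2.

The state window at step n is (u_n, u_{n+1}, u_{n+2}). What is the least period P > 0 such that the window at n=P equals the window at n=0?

8

n=0: window = (3, 3, 2)
n=1: window = (3, 2, 3)
n=2: window = (2, 3, 3)
n=3: window = (3, 3, 0)
n=4: window = (3, 0, 2)
n=5: window = (0, 2, 4)
n=6: window = (2, 4, 3)
n=7: window = (4, 3, 3)
n=8: window = (3, 3, 2)
window at n=8 equals window at n=0 → period = 8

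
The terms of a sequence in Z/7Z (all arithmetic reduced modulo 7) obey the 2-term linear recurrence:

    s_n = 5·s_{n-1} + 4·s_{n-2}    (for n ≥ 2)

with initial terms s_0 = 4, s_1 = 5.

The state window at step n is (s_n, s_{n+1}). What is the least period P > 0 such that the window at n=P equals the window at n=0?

n=0: window = (4, 5)
n=1: window = (5, 6)
n=2: window = (6, 1)
n=3: window = (1, 1)
n=4: window = (1, 2)
n=5: window = (2, 0)
n=6: window = (0, 1)
n=7: window = (1, 5)
n=8: window = (5, 1)
n=9: window = (1, 4)
n=10: window = (4, 3)
n=11: window = (3, 3)
n=12: window = (3, 6)
n=13: window = (6, 0)
n=14: window = (0, 3)
n=15: window = (3, 1)
n=16: window = (1, 3)
n=17: window = (3, 5)
n=18: window = (5, 2)
n=19: window = (2, 2)
n=20: window = (2, 4)
n=21: window = (4, 0)
n=22: window = (0, 2)
n=23: window = (2, 3)
n=24: window = (3, 2)
n=25: window = (2, 1)
n=26: window = (1, 6)
n=27: window = (6, 6)
n=28: window = (6, 5)
n=29: window = (5, 0)
n=30: window = (0, 6)
n=31: window = (6, 2)
n=32: window = (2, 6)
n=33: window = (6, 3)
n=34: window = (3, 4)
n=35: window = (4, 4)
n=36: window = (4, 1)
n=37: window = (1, 0)
n=38: window = (0, 4)
n=39: window = (4, 6)
n=40: window = (6, 4)
…
n=46: window = (0, 5)
n=47: window = (5, 4)
n=48: window = (4, 5)
window at n=48 equals window at n=0 → period = 48

48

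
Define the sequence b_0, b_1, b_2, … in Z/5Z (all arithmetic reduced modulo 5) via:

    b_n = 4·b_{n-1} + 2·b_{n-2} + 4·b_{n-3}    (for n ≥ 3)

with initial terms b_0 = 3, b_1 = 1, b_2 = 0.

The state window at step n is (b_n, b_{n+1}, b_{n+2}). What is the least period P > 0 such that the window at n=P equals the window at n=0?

n=0: window = (3, 1, 0)
n=1: window = (1, 0, 4)
n=2: window = (0, 4, 0)
n=3: window = (4, 0, 3)
n=4: window = (0, 3, 3)
n=5: window = (3, 3, 3)
n=6: window = (3, 3, 0)
n=7: window = (3, 0, 3)
n=8: window = (0, 3, 4)
n=9: window = (3, 4, 2)
n=10: window = (4, 2, 3)
n=11: window = (2, 3, 2)
n=12: window = (3, 2, 2)
n=13: window = (2, 2, 4)
n=14: window = (2, 4, 3)
n=15: window = (4, 3, 3)
n=16: window = (3, 3, 4)
n=17: window = (3, 4, 4)
n=18: window = (4, 4, 1)
n=19: window = (4, 1, 3)
n=20: window = (1, 3, 0)
n=21: window = (3, 0, 0)
n=22: window = (0, 0, 2)
n=23: window = (0, 2, 3)
n=24: window = (2, 3, 1)
n=25: window = (3, 1, 3)
n=26: window = (1, 3, 1)
n=27: window = (3, 1, 4)
n=28: window = (1, 4, 0)
n=29: window = (4, 0, 2)
n=30: window = (0, 2, 4)
n=31: window = (2, 4, 0)
n=32: window = (4, 0, 1)
n=33: window = (0, 1, 0)
n=34: window = (1, 0, 2)
n=35: window = (0, 2, 2)
n=36: window = (2, 2, 2)
n=37: window = (2, 2, 0)
n=38: window = (2, 0, 2)
n=39: window = (0, 2, 1)
n=40: window = (2, 1, 3)
…
n=60: window = (1, 0, 3)
n=61: window = (0, 3, 1)
n=62: window = (3, 1, 0)
window at n=62 equals window at n=0 → period = 62

62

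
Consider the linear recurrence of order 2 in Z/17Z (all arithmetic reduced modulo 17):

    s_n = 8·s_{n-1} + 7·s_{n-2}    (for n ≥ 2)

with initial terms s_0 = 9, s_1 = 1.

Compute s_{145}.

s_2 = 8·1 + 7·9 = 3
s_3 = 8·3 + 7·1 = 14
s_4 = 8·14 + 7·3 = 14
s_5 = 8·14 + 7·14 = 6
s_6 = 8·6 + 7·14 = 10
s_7 = 8·10 + 7·6 = 3
s_8 = 8·3 + 7·10 = 9
s_9 = 8·9 + 7·3 = 8
s_10 = 8·8 + 7·9 = 8
s_11 = 8·8 + 7·8 = 1
s_12 = 8·1 + 7·8 = 13
s_13 = 8·13 + 7·1 = 9
s_14 = 8·9 + 7·13 = 10
s_15 = 8·10 + 7·9 = 7
s_16 = 8·7 + 7·10 = 7
s_17 = 8·7 + 7·7 = 3
s_18 = 8·3 + 7·7 = 5
s_19 = 8·5 + 7·3 = 10
s_20 = 8·10 + 7·5 = 13
s_21 = 8·13 + 7·10 = 4
s_22 = 8·4 + 7·13 = 4
s_23 = 8·4 + 7·4 = 9
s_24 = 8·9 + 7·4 = 15
s_25 = 8·15 + 7·9 = 13
s_26 = 8·13 + 7·15 = 5
s_27 = 8·5 + 7·13 = 12
s_28 = 8·12 + 7·5 = 12
s_29 = 8·12 + 7·12 = 10
s_30 = 8·10 + 7·12 = 11
s_31 = 8·11 + 7·10 = 5
s_32 = 8·5 + 7·11 = 15
s_33 = 8·15 + 7·5 = 2
s_34 = 8·2 + 7·15 = 2
s_35 = 8·2 + 7·2 = 13
s_36 = 8·13 + 7·2 = 16
s_37 = 8·16 + 7·13 = 15
s_38 = 8·15 + 7·16 = 11
s_39 = 8·11 + 7·15 = 6
s_40 = 8·6 + 7·11 = 6
s_41 = 8·6 + 7·6 = 5
s_42 = 8·5 + 7·6 = 14
s_43 = 8·14 + 7·5 = 11
s_44 = 8·11 + 7·14 = 16
s_45 = 8·16 + 7·11 = 1
s_46 = 8·1 + 7·16 = 1
s_47 = 8·1 + 7·1 = 15
s_48 = 8·15 + 7·1 = 8
s_49 = 8·8 + 7·15 = 16
s_50 = 8·16 + 7·8 = 14
s_51 = 8·14 + 7·16 = 3
s_52 = 8·3 + 7·14 = 3
s_53 = 8·3 + 7·3 = 11
s_54 = 8·11 + 7·3 = 7
s_55 = 8·7 + 7·11 = 14
s_56 = 8·14 + 7·7 = 8
s_57 = 8·8 + 7·14 = 9
s_58 = 8·9 + 7·8 = 9
s_59 = 8·9 + 7·9 = 16
s_60 = 8·16 + 7·9 = 4
s_61 = 8·4 + 7·16 = 8
s_62 = 8·8 + 7·4 = 7
s_63 = 8·7 + 7·8 = 10
s_64 = 8·10 + 7·7 = 10
s_65 = 8·10 + 7·10 = 14
s_66 = 8·14 + 7·10 = 12
s_67 = 8·12 + 7·14 = 7
s_68 = 8·7 + 7·12 = 4
s_69 = 8·4 + 7·7 = 13
s_70 = 8·13 + 7·4 = 13
s_71 = 8·13 + 7·13 = 8
s_72 = 8·8 + 7·13 = 2
s_73 = 8·2 + 7·8 = 4
s_74 = 8·4 + 7·2 = 12
s_75 = 8·12 + 7·4 = 5
s_76 = 8·5 + 7·12 = 5
s_77 = 8·5 + 7·5 = 7
s_78 = 8·7 + 7·5 = 6
s_79 = 8·6 + 7·7 = 12
s_80 = 8·12 + 7·6 = 2
s_81 = 8·2 + 7·12 = 15
s_82 = 8·15 + 7·2 = 15
s_83 = 8·15 + 7·15 = 4
s_84 = 8·4 + 7·15 = 1
s_85 = 8·1 + 7·4 = 2
s_86 = 8·2 + 7·1 = 6
s_87 = 8·6 + 7·2 = 11
s_88 = 8·11 + 7·6 = 11
s_89 = 8·11 + 7·11 = 12
s_90 = 8·12 + 7·11 = 3
s_91 = 8·3 + 7·12 = 6
s_92 = 8·6 + 7·3 = 1
s_93 = 8·1 + 7·6 = 16
s_94 = 8·16 + 7·1 = 16
s_95 = 8·16 + 7·16 = 2
s_96 = 8·2 + 7·16 = 9
s_97 = 8·9 + 7·2 = 1
s_98 = 8·1 + 7·9 = 3
s_99 = 8·3 + 7·1 = 14
s_100 = 8·14 + 7·3 = 14
s_101 = 8·14 + 7·14 = 6
s_102 = 8·6 + 7·14 = 10
s_103 = 8·10 + 7·6 = 3
s_104 = 8·3 + 7·10 = 9
s_105 = 8·9 + 7·3 = 8
s_106 = 8·8 + 7·9 = 8
s_107 = 8·8 + 7·8 = 1
s_108 = 8·1 + 7·8 = 13
s_109 = 8·13 + 7·1 = 9
s_110 = 8·9 + 7·13 = 10
s_111 = 8·10 + 7·9 = 7
s_112 = 8·7 + 7·10 = 7
s_113 = 8·7 + 7·7 = 3
s_114 = 8·3 + 7·7 = 5
s_115 = 8·5 + 7·3 = 10
s_116 = 8·10 + 7·5 = 13
s_117 = 8·13 + 7·10 = 4
s_118 = 8·4 + 7·13 = 4
s_119 = 8·4 + 7·4 = 9
s_120 = 8·9 + 7·4 = 15
s_121 = 8·15 + 7·9 = 13
s_122 = 8·13 + 7·15 = 5
s_123 = 8·5 + 7·13 = 12
s_124 = 8·12 + 7·5 = 12
s_125 = 8·12 + 7·12 = 10
s_126 = 8·10 + 7·12 = 11
s_127 = 8·11 + 7·10 = 5
s_128 = 8·5 + 7·11 = 15
s_129 = 8·15 + 7·5 = 2
s_130 = 8·2 + 7·15 = 2
s_131 = 8·2 + 7·2 = 13
s_132 = 8·13 + 7·2 = 16
s_133 = 8·16 + 7·13 = 15
s_134 = 8·15 + 7·16 = 11
s_135 = 8·11 + 7·15 = 6
s_136 = 8·6 + 7·11 = 6
s_137 = 8·6 + 7·6 = 5
s_138 = 8·5 + 7·6 = 14
s_139 = 8·14 + 7·5 = 11
s_140 = 8·11 + 7·14 = 16
s_141 = 8·16 + 7·11 = 1
s_142 = 8·1 + 7·16 = 1
s_143 = 8·1 + 7·1 = 15
s_144 = 8·15 + 7·1 = 8
s_145 = 8·8 + 7·15 = 16

16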